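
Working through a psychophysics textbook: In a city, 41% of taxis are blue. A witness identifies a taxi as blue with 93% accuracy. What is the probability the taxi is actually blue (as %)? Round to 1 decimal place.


P(blue | says blue) = P(says blue | blue)*P(blue) / [P(says blue | blue)*P(blue) + P(says blue | not blue)*P(not blue)]
Numerator = 0.93 * 0.41 = 0.3813
False identification = 0.07 * 0.59 = 0.0413
P = 0.3813 / (0.3813 + 0.0413)
= 0.3813 / 0.4226
As percentage = 90.2


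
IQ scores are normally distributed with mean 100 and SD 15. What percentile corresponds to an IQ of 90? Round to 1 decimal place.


z = (IQ - mean) / SD
z = (90 - 100) / 15 = -0.6667
Percentile = Phi(-0.6667) * 100
Phi(-0.6667) = 0.252482
= 25.2


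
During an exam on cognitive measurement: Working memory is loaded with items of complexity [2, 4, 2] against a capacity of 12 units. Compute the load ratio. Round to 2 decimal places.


Total complexity = 2 + 4 + 2 = 8
Load = total / capacity = 8 / 12
= 0.67


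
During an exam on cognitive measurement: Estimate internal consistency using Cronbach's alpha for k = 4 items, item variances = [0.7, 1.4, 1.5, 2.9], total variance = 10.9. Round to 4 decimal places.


alpha = (k/(k-1)) * (1 - sum(s_i^2)/s_total^2)
sum(item variances) = 6.5
k/(k-1) = 4/3 = 1.333333
1 - 6.5/10.9 = 1 - 0.59633 = 0.40367
alpha = 1.333333 * 0.40367
= 0.5382


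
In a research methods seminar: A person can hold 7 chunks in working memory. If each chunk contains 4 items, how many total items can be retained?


Total items = chunks * items_per_chunk
= 7 * 4
= 28


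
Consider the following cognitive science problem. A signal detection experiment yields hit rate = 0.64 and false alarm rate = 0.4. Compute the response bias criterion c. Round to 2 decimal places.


c = -0.5 * (z(HR) + z(FAR))
z(0.64) = 0.3585
z(0.4) = -0.2533
c = -0.5 * (0.3585 + -0.2533)
= -0.5 * 0.1052
= -0.05


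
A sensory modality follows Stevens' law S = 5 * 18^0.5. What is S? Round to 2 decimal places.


S = 5 * 18^0.5
18^0.5 = 4.2426
S = 5 * 4.2426
= 21.21


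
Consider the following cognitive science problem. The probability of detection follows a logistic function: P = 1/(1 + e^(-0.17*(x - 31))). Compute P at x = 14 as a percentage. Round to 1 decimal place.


P(x) = 1/(1 + e^(-0.17*(14 - 31)))
Exponent = -0.17 * -17 = 2.89
e^(2.89) = 17.99331
P = 1/(1 + 17.99331) = 0.05265
Percentage = 5.3


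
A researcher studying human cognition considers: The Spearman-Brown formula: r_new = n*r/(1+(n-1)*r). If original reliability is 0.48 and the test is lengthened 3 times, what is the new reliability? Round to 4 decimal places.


r_new = n*r / (1 + (n-1)*r)
Numerator = 3 * 0.48 = 1.44
Denominator = 1 + 2 * 0.48 = 1.96
r_new = 1.44 / 1.96
= 0.7347


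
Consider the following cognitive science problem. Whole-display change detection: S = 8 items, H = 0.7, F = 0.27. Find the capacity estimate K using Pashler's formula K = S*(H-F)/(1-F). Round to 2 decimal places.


K = S * (H - F) / (1 - F)
H - F = 0.43
1 - F = 0.73
K = 8 * 0.43 / 0.73
= 4.71


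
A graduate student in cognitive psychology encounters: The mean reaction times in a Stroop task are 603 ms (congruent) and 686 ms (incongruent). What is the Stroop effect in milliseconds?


Stroop effect = RT(incongruent) - RT(congruent)
= 686 - 603
= 83 ms


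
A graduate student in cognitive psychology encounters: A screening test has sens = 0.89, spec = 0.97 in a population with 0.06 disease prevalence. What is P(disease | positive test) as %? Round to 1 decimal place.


PPV = (sens * prev) / (sens * prev + (1-spec) * (1-prev))
Numerator = 0.89 * 0.06 = 0.0534
P(positive and no disease) = (1 - spec) * (1 - prev) = (1 - 0.97) * (1 - 0.06) = 0.0282
Denominator = 0.0534 + 0.0282 = 0.0816
PPV = 0.0534 / 0.0816 = 0.654412
As percentage = 65.4


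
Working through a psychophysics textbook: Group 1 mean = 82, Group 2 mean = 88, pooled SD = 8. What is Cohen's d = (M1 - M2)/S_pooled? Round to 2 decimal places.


Cohen's d = (M1 - M2) / S_pooled
= (82 - 88) / 8
= -6 / 8
= -0.75


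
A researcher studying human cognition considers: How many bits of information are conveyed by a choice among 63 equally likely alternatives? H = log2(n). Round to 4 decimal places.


H = log2(n)
H = log2(63)
= 5.9773


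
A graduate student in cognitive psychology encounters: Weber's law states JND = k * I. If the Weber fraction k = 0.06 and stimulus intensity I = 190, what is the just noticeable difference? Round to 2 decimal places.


JND = k * I
JND = 0.06 * 190
= 11.40


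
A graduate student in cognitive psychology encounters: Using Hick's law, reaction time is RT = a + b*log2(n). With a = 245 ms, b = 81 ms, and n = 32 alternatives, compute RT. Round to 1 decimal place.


RT = 245 + 81 * log2(32)
log2(32) = 5.0
RT = 245 + 81 * 5.0
= 245 + 405.0
= 650.0 ms


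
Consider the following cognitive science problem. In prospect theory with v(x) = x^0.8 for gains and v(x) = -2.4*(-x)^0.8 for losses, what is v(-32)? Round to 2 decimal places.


Since x = -32 < 0, use v(x) = -lambda*(-x)^alpha
(-x) = 32
32^0.8 = 16.0
v(-32) = -2.4 * 16.0
= -38.40


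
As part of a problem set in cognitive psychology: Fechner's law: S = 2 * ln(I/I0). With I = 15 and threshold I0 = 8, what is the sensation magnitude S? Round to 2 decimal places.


S = 2 * ln(15/8)
I/I0 = 1.875
ln(1.875) = 0.6286
S = 2 * 0.6286
= 1.26


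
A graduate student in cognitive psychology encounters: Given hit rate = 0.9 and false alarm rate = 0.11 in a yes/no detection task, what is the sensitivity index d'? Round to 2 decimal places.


d' = z(HR) - z(FAR)
z(0.9) = 1.2816
z(0.11) = -1.2265
d' = 1.2816 - -1.2265
= 2.51


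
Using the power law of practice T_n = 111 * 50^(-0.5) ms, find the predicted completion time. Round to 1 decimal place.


T_n = 111 * 50^(-0.5)
50^(-0.5) = 0.141421
T_n = 111 * 0.141421
= 15.7 ms


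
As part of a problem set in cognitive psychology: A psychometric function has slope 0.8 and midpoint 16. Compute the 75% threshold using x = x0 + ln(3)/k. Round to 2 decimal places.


At P = 0.75: 0.75 = 1/(1 + e^(-k*(x-x0)))
Solving: e^(-k*(x-x0)) = 1/3
x = x0 + ln(3)/k
ln(3) = 1.0986
x = 16 + 1.0986/0.8
= 16 + 1.3732
= 17.37


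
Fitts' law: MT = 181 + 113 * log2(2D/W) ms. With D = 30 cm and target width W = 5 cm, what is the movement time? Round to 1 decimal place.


MT = 181 + 113 * log2(2*30/5)
2D/W = 12.0
log2(12.0) = 3.585
MT = 181 + 113 * 3.585
= 586.1 ms


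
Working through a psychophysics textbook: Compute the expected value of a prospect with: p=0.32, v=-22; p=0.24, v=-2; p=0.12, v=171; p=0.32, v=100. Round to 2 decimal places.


EU = sum(p_i * v_i)
0.32 * -22 = -7.04
0.24 * -2 = -0.48
0.12 * 171 = 20.52
0.32 * 100 = 32.0
EU = -7.04 + -0.48 + 20.52 + 32.0
= 45.00


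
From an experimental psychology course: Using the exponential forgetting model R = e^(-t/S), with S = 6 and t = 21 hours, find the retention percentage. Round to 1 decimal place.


R = e^(-t/S)
-t/S = -21/6 = -3.5
R = e^(-3.5) = 0.030197
Percentage = 0.030197 * 100
= 3.0


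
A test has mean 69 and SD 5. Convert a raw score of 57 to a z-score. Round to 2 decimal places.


z = (X - mu) / sigma
= (57 - 69) / 5
= -12 / 5
= -2.40


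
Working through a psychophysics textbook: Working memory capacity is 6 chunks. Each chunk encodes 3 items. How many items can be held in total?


Total items = chunks * items_per_chunk
= 6 * 3
= 18


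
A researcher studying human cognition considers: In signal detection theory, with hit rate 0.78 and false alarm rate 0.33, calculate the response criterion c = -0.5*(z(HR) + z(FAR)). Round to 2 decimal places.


c = -0.5 * (z(HR) + z(FAR))
z(0.78) = 0.7722
z(0.33) = -0.4399
c = -0.5 * (0.7722 + -0.4399)
= -0.5 * 0.3323
= -0.17


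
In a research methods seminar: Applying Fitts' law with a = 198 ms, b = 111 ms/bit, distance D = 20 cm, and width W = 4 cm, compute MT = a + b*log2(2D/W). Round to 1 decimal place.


MT = 198 + 111 * log2(2*20/4)
2D/W = 10.0
log2(10.0) = 3.3219
MT = 198 + 111 * 3.3219
= 566.7 ms


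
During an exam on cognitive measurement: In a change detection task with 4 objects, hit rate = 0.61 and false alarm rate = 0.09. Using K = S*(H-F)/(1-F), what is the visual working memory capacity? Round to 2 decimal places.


K = S * (H - F) / (1 - F)
H - F = 0.52
1 - F = 0.91
K = 4 * 0.52 / 0.91
= 2.29


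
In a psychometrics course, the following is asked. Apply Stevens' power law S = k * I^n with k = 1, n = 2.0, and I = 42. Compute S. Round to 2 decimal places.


S = 1 * 42^2.0
42^2.0 = 1764.0
S = 1 * 1764.0
= 1764.00


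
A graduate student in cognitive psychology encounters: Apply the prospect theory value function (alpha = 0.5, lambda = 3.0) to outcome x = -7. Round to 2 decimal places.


Since x = -7 < 0, use v(x) = -lambda*(-x)^alpha
(-x) = 7
7^0.5 = 2.6458
v(-7) = -3.0 * 2.6458
= -7.94


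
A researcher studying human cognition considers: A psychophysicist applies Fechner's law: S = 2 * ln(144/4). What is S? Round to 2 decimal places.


S = 2 * ln(144/4)
I/I0 = 36.0
ln(36.0) = 3.5835
S = 2 * 3.5835
= 7.17


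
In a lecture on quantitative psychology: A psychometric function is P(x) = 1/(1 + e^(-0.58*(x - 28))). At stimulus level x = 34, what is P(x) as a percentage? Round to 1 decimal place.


P(x) = 1/(1 + e^(-0.58*(34 - 28)))
Exponent = -0.58 * 6 = -3.48
e^(-3.48) = 0.030807
P = 1/(1 + 0.030807) = 0.970114
Percentage = 97.0


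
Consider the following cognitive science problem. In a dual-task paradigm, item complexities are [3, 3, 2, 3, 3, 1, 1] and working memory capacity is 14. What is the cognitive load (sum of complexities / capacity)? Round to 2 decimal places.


Total complexity = 3 + 3 + 2 + 3 + 3 + 1 + 1 = 16
Load = total / capacity = 16 / 14
= 1.14


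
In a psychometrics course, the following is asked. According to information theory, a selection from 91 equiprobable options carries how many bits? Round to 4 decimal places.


H = log2(n)
H = log2(91)
= 6.5078


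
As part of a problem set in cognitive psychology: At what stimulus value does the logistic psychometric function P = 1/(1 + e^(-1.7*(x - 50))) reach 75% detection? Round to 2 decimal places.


At P = 0.75: 0.75 = 1/(1 + e^(-k*(x-x0)))
Solving: e^(-k*(x-x0)) = 1/3
x = x0 + ln(3)/k
ln(3) = 1.0986
x = 50 + 1.0986/1.7
= 50 + 0.6462
= 50.65


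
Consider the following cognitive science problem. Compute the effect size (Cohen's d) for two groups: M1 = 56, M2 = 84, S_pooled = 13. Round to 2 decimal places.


Cohen's d = (M1 - M2) / S_pooled
= (56 - 84) / 13
= -28 / 13
= -2.15


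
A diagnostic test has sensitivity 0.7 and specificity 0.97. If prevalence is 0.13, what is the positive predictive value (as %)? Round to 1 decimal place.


PPV = (sens * prev) / (sens * prev + (1-spec) * (1-prev))
Numerator = 0.7 * 0.13 = 0.091
P(positive and no disease) = (1 - spec) * (1 - prev) = (1 - 0.97) * (1 - 0.13) = 0.0261
Denominator = 0.091 + 0.0261 = 0.1171
PPV = 0.091 / 0.1171 = 0.777114
As percentage = 77.7


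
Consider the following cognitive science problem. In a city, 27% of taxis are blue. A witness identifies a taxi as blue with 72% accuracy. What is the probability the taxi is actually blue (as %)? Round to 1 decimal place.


P(blue | says blue) = P(says blue | blue)*P(blue) / [P(says blue | blue)*P(blue) + P(says blue | not blue)*P(not blue)]
Numerator = 0.72 * 0.27 = 0.1944
False identification = 0.28 * 0.73 = 0.2044
P = 0.1944 / (0.1944 + 0.2044)
= 0.1944 / 0.3988
As percentage = 48.7


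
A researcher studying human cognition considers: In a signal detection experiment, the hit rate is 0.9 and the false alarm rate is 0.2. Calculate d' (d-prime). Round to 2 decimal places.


d' = z(HR) - z(FAR)
z(0.9) = 1.2816
z(0.2) = -0.8416
d' = 1.2816 - -0.8416
= 2.12


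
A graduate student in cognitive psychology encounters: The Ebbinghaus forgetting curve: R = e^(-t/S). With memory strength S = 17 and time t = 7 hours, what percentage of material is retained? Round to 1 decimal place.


R = e^(-t/S)
-t/S = -7/17 = -0.411765
R = e^(-0.411765) = 0.66248
Percentage = 0.66248 * 100
= 66.2


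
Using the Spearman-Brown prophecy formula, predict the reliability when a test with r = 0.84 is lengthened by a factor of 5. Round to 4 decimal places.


r_new = n*r / (1 + (n-1)*r)
Numerator = 5 * 0.84 = 4.2
Denominator = 1 + 4 * 0.84 = 4.36
r_new = 4.2 / 4.36
= 0.9633


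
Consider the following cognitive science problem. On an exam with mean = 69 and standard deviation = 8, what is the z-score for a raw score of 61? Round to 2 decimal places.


z = (X - mu) / sigma
= (61 - 69) / 8
= -8 / 8
= -1.00


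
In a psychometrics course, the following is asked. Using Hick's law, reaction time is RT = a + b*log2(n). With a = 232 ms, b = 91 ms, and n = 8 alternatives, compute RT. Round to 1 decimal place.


RT = 232 + 91 * log2(8)
log2(8) = 3.0
RT = 232 + 91 * 3.0
= 232 + 273.0
= 505.0 ms


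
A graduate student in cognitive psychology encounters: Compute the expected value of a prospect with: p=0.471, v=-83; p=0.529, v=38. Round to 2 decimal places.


EU = sum(p_i * v_i)
0.471 * -83 = -39.093
0.529 * 38 = 20.102
EU = -39.093 + 20.102
= -18.99


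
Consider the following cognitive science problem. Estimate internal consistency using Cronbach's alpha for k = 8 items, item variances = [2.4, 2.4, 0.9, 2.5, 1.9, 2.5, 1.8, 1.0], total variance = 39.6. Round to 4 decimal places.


alpha = (k/(k-1)) * (1 - sum(s_i^2)/s_total^2)
sum(item variances) = 15.4
k/(k-1) = 8/7 = 1.142857
1 - 15.4/39.6 = 1 - 0.388889 = 0.611111
alpha = 1.142857 * 0.611111
= 0.6984


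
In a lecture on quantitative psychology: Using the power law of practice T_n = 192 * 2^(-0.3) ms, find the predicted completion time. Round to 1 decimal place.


T_n = 192 * 2^(-0.3)
2^(-0.3) = 0.812252
T_n = 192 * 0.812252
= 156.0 ms


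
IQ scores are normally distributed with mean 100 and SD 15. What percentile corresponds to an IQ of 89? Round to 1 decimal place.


z = (IQ - mean) / SD
z = (89 - 100) / 15 = -0.7333
Percentile = Phi(-0.7333) * 100
Phi(-0.7333) = 0.231688
= 23.2


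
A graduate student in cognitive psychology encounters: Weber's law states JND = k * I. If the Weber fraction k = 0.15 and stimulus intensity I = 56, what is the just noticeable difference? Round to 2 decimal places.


JND = k * I
JND = 0.15 * 56
= 8.40


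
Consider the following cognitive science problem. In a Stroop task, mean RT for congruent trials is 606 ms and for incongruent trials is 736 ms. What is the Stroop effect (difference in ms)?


Stroop effect = RT(incongruent) - RT(congruent)
= 736 - 606
= 130 ms


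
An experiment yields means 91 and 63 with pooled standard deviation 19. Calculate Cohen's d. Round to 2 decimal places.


Cohen's d = (M1 - M2) / S_pooled
= (91 - 63) / 19
= 28 / 19
= 1.47


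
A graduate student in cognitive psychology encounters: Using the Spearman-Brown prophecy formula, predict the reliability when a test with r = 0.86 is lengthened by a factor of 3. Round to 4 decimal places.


r_new = n*r / (1 + (n-1)*r)
Numerator = 3 * 0.86 = 2.58
Denominator = 1 + 2 * 0.86 = 2.72
r_new = 2.58 / 2.72
= 0.9485


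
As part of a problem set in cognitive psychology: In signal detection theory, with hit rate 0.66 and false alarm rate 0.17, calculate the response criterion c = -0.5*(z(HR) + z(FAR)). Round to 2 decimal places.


c = -0.5 * (z(HR) + z(FAR))
z(0.66) = 0.4125
z(0.17) = -0.9542
c = -0.5 * (0.4125 + -0.9542)
= -0.5 * -0.5417
= 0.27


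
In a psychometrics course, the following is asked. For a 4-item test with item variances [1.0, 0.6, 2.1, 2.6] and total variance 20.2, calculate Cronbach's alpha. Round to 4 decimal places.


alpha = (k/(k-1)) * (1 - sum(s_i^2)/s_total^2)
sum(item variances) = 6.3
k/(k-1) = 4/3 = 1.333333
1 - 6.3/20.2 = 1 - 0.311881 = 0.688119
alpha = 1.333333 * 0.688119
= 0.9175


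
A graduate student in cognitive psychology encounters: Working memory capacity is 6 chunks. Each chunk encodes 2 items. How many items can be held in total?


Total items = chunks * items_per_chunk
= 6 * 2
= 12


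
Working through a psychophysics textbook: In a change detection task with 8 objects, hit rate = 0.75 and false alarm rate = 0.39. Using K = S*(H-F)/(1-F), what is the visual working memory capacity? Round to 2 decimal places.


K = S * (H - F) / (1 - F)
H - F = 0.36
1 - F = 0.61
K = 8 * 0.36 / 0.61
= 4.72


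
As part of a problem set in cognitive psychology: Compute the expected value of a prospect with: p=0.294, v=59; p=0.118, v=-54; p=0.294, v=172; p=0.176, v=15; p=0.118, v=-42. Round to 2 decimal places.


EU = sum(p_i * v_i)
0.294 * 59 = 17.346
0.118 * -54 = -6.372
0.294 * 172 = 50.568
0.176 * 15 = 2.64
0.118 * -42 = -4.956
EU = 17.346 + -6.372 + 50.568 + 2.64 + -4.956
= 59.23


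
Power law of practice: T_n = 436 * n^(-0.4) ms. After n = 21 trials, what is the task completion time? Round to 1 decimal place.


T_n = 436 * 21^(-0.4)
21^(-0.4) = 0.295878
T_n = 436 * 0.295878
= 129.0 ms


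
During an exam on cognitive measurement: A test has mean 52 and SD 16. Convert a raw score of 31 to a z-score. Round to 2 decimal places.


z = (X - mu) / sigma
= (31 - 52) / 16
= -21 / 16
= -1.31


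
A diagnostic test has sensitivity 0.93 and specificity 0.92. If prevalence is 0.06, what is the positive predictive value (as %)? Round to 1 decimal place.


PPV = (sens * prev) / (sens * prev + (1-spec) * (1-prev))
Numerator = 0.93 * 0.06 = 0.0558
P(positive and no disease) = (1 - spec) * (1 - prev) = (1 - 0.92) * (1 - 0.06) = 0.0752
Denominator = 0.0558 + 0.0752 = 0.131
PPV = 0.0558 / 0.131 = 0.425954
As percentage = 42.6


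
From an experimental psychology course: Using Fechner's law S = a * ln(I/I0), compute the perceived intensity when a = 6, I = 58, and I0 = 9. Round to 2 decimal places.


S = 6 * ln(58/9)
I/I0 = 6.444444
ln(6.444444) = 1.8632
S = 6 * 1.8632
= 11.18


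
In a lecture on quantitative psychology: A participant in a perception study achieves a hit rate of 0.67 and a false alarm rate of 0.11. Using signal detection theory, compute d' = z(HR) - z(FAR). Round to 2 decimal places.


d' = z(HR) - z(FAR)
z(0.67) = 0.4399
z(0.11) = -1.2265
d' = 0.4399 - -1.2265
= 1.67


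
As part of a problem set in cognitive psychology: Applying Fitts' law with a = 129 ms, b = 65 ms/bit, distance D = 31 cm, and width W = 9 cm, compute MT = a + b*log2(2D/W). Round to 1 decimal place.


MT = 129 + 65 * log2(2*31/9)
2D/W = 6.888889
log2(6.888889) = 2.7843
MT = 129 + 65 * 2.7843
= 310.0 ms


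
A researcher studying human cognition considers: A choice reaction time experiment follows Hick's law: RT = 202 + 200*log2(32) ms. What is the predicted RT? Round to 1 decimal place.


RT = 202 + 200 * log2(32)
log2(32) = 5.0
RT = 202 + 200 * 5.0
= 202 + 1000.0
= 1202.0 ms


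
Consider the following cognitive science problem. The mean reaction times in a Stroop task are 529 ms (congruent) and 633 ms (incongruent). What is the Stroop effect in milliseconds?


Stroop effect = RT(incongruent) - RT(congruent)
= 633 - 529
= 104 ms


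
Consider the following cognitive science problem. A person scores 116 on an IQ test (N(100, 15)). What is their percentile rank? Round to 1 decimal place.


z = (IQ - mean) / SD
z = (116 - 100) / 15 = 1.0667
Percentile = Phi(1.0667) * 100
Phi(1.0667) = 0.856946
= 85.7


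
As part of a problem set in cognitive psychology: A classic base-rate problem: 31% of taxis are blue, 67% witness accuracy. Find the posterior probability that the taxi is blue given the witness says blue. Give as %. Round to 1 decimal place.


P(blue | says blue) = P(says blue | blue)*P(blue) / [P(says blue | blue)*P(blue) + P(says blue | not blue)*P(not blue)]
Numerator = 0.67 * 0.31 = 0.2077
False identification = 0.33 * 0.69 = 0.2277
P = 0.2077 / (0.2077 + 0.2277)
= 0.2077 / 0.4354
As percentage = 47.7


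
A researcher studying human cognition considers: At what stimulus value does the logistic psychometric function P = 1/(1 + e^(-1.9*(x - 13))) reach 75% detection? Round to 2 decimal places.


At P = 0.75: 0.75 = 1/(1 + e^(-k*(x-x0)))
Solving: e^(-k*(x-x0)) = 1/3
x = x0 + ln(3)/k
ln(3) = 1.0986
x = 13 + 1.0986/1.9
= 13 + 0.5782
= 13.58


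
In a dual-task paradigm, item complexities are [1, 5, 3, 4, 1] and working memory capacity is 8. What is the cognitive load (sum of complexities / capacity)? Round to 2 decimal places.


Total complexity = 1 + 5 + 3 + 4 + 1 = 14
Load = total / capacity = 14 / 8
= 1.75


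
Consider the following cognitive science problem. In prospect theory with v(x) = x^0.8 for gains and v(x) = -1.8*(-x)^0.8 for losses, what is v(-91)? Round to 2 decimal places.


Since x = -91 < 0, use v(x) = -lambda*(-x)^alpha
(-x) = 91
91^0.8 = 36.9176
v(-91) = -1.8 * 36.9176
= -66.45


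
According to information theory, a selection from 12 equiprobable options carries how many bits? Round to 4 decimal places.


H = log2(n)
H = log2(12)
= 3.5850


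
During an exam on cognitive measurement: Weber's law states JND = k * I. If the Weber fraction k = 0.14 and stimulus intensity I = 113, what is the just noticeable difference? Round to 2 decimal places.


JND = k * I
JND = 0.14 * 113
= 15.82


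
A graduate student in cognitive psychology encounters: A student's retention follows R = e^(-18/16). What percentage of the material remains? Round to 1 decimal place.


R = e^(-t/S)
-t/S = -18/16 = -1.125
R = e^(-1.125) = 0.324652
Percentage = 0.324652 * 100
= 32.5


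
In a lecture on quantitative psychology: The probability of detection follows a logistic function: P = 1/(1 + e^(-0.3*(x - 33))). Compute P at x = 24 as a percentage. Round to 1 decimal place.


P(x) = 1/(1 + e^(-0.3*(24 - 33)))
Exponent = -0.3 * -9 = 2.7
e^(2.7) = 14.879732
P = 1/(1 + 14.879732) = 0.062973
Percentage = 6.3


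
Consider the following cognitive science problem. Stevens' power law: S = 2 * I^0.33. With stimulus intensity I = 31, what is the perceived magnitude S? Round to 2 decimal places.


S = 2 * 31^0.33
31^0.33 = 3.1056
S = 2 * 3.1056
= 6.21


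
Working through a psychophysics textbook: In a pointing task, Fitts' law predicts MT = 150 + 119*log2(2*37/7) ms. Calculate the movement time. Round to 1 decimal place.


MT = 150 + 119 * log2(2*37/7)
2D/W = 10.571429
log2(10.571429) = 3.4021
MT = 150 + 119 * 3.4021
= 554.8 ms


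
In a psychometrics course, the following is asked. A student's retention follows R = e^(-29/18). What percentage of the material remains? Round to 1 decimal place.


R = e^(-t/S)
-t/S = -29/18 = -1.611111
R = e^(-1.611111) = 0.199666
Percentage = 0.199666 * 100
= 20.0


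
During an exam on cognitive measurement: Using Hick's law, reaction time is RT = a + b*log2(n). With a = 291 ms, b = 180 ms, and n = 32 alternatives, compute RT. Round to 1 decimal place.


RT = 291 + 180 * log2(32)
log2(32) = 5.0
RT = 291 + 180 * 5.0
= 291 + 900.0
= 1191.0 ms


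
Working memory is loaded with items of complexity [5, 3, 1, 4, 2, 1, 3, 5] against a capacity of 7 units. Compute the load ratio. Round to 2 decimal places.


Total complexity = 5 + 3 + 1 + 4 + 2 + 1 + 3 + 5 = 24
Load = total / capacity = 24 / 7
= 3.43


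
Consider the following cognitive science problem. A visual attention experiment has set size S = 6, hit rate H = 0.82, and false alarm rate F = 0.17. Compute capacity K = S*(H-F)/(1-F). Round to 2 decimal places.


K = S * (H - F) / (1 - F)
H - F = 0.65
1 - F = 0.83
K = 6 * 0.65 / 0.83
= 4.70


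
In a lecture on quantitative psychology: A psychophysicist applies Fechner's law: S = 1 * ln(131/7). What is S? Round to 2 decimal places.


S = 1 * ln(131/7)
I/I0 = 18.714286
ln(18.714286) = 2.9293
S = 1 * 2.9293
= 2.93


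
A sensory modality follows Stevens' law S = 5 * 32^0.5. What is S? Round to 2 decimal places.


S = 5 * 32^0.5
32^0.5 = 5.6569
S = 5 * 5.6569
= 28.28


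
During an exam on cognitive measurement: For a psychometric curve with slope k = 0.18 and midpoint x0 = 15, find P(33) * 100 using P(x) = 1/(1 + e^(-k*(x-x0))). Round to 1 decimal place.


P(x) = 1/(1 + e^(-0.18*(33 - 15)))
Exponent = -0.18 * 18 = -3.24
e^(-3.24) = 0.039164
P = 1/(1 + 0.039164) = 0.962312
Percentage = 96.2


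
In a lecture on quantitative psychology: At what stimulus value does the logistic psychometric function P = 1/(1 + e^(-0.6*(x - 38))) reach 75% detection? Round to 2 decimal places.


At P = 0.75: 0.75 = 1/(1 + e^(-k*(x-x0)))
Solving: e^(-k*(x-x0)) = 1/3
x = x0 + ln(3)/k
ln(3) = 1.0986
x = 38 + 1.0986/0.6
= 38 + 1.831
= 39.83


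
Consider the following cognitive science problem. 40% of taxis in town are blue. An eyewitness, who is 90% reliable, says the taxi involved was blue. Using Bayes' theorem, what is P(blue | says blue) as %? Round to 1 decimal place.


P(blue | says blue) = P(says blue | blue)*P(blue) / [P(says blue | blue)*P(blue) + P(says blue | not blue)*P(not blue)]
Numerator = 0.9 * 0.4 = 0.36
False identification = 0.1 * 0.6 = 0.06
P = 0.36 / (0.36 + 0.06)
= 0.36 / 0.42
As percentage = 85.7


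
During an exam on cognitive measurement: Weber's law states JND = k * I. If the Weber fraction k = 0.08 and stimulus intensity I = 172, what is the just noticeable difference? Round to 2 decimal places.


JND = k * I
JND = 0.08 * 172
= 13.76


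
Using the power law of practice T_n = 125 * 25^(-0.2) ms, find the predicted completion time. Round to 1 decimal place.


T_n = 125 * 25^(-0.2)
25^(-0.2) = 0.525306
T_n = 125 * 0.525306
= 65.7 ms


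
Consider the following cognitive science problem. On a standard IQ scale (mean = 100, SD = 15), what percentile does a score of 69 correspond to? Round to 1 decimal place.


z = (IQ - mean) / SD
z = (69 - 100) / 15 = -2.0667
Percentile = Phi(-2.0667) * 100
Phi(-2.0667) = 0.019381
= 1.9


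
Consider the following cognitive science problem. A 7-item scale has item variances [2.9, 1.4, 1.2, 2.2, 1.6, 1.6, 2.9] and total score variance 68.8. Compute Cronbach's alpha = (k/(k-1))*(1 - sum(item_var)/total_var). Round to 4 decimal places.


alpha = (k/(k-1)) * (1 - sum(s_i^2)/s_total^2)
sum(item variances) = 13.8
k/(k-1) = 7/6 = 1.166667
1 - 13.8/68.8 = 1 - 0.200581 = 0.799419
alpha = 1.166667 * 0.799419
= 0.9327


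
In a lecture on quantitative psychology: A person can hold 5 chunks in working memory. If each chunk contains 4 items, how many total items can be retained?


Total items = chunks * items_per_chunk
= 5 * 4
= 20


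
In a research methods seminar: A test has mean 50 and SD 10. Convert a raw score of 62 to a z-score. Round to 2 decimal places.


z = (X - mu) / sigma
= (62 - 50) / 10
= 12 / 10
= 1.20


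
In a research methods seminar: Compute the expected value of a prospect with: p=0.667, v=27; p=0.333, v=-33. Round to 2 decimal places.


EU = sum(p_i * v_i)
0.667 * 27 = 18.009
0.333 * -33 = -10.989
EU = 18.009 + -10.989
= 7.02


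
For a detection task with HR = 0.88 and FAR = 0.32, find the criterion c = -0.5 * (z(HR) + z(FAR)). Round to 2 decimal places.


c = -0.5 * (z(HR) + z(FAR))
z(0.88) = 1.175
z(0.32) = -0.4677
c = -0.5 * (1.175 + -0.4677)
= -0.5 * 0.7073
= -0.35


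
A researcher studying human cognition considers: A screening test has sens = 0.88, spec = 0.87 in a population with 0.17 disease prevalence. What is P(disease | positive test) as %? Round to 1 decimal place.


PPV = (sens * prev) / (sens * prev + (1-spec) * (1-prev))
Numerator = 0.88 * 0.17 = 0.1496
P(positive and no disease) = (1 - spec) * (1 - prev) = (1 - 0.87) * (1 - 0.17) = 0.1079
Denominator = 0.1496 + 0.1079 = 0.2575
PPV = 0.1496 / 0.2575 = 0.580971
As percentage = 58.1


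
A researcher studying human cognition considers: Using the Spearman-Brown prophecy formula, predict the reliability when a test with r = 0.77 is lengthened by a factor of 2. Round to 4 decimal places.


r_new = n*r / (1 + (n-1)*r)
Numerator = 2 * 0.77 = 1.54
Denominator = 1 + 1 * 0.77 = 1.77
r_new = 1.54 / 1.77
= 0.8701


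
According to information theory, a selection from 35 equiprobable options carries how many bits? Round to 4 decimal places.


H = log2(n)
H = log2(35)
= 5.1293


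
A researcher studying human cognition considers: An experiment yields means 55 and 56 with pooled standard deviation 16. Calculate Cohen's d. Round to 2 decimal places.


Cohen's d = (M1 - M2) / S_pooled
= (55 - 56) / 16
= -1 / 16
= -0.06


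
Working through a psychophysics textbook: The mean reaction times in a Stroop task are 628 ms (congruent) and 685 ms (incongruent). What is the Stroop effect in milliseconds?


Stroop effect = RT(incongruent) - RT(congruent)
= 685 - 628
= 57 ms


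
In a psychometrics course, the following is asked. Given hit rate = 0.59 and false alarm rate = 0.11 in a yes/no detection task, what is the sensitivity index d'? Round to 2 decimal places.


d' = z(HR) - z(FAR)
z(0.59) = 0.2275
z(0.11) = -1.2265
d' = 0.2275 - -1.2265
= 1.45


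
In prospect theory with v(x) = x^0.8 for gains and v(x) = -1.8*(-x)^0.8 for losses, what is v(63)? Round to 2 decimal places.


Since x = 63 >= 0, use v(x) = x^0.8
63^0.8 = 27.5089
v(63) = 27.51


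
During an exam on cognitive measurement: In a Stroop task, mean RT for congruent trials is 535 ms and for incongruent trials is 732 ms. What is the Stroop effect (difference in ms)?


Stroop effect = RT(incongruent) - RT(congruent)
= 732 - 535
= 197 ms


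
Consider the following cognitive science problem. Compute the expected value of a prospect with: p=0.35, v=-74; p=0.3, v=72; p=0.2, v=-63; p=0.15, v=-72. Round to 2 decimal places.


EU = sum(p_i * v_i)
0.35 * -74 = -25.9
0.3 * 72 = 21.6
0.2 * -63 = -12.6
0.15 * -72 = -10.8
EU = -25.9 + 21.6 + -12.6 + -10.8
= -27.70


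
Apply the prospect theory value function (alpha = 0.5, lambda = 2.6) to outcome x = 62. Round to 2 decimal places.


Since x = 62 >= 0, use v(x) = x^0.5
62^0.5 = 7.874
v(62) = 7.87


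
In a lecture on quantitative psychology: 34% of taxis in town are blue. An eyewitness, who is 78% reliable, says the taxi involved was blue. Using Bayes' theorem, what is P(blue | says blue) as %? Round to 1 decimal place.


P(blue | says blue) = P(says blue | blue)*P(blue) / [P(says blue | blue)*P(blue) + P(says blue | not blue)*P(not blue)]
Numerator = 0.78 * 0.34 = 0.2652
False identification = 0.22 * 0.66 = 0.1452
P = 0.2652 / (0.2652 + 0.1452)
= 0.2652 / 0.4104
As percentage = 64.6


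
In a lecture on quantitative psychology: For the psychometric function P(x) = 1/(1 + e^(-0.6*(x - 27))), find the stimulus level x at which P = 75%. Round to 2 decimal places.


At P = 0.75: 0.75 = 1/(1 + e^(-k*(x-x0)))
Solving: e^(-k*(x-x0)) = 1/3
x = x0 + ln(3)/k
ln(3) = 1.0986
x = 27 + 1.0986/0.6
= 27 + 1.831
= 28.83


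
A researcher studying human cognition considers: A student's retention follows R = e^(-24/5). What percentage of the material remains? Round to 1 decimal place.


R = e^(-t/S)
-t/S = -24/5 = -4.8
R = e^(-4.8) = 0.00823
Percentage = 0.00823 * 100
= 0.8


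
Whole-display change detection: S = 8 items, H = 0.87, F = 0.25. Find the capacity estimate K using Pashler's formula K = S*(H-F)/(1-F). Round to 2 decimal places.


K = S * (H - F) / (1 - F)
H - F = 0.62
1 - F = 0.75
K = 8 * 0.62 / 0.75
= 6.61


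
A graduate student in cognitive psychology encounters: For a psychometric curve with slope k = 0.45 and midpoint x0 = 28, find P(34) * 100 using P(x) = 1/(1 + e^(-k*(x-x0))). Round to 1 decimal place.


P(x) = 1/(1 + e^(-0.45*(34 - 28)))
Exponent = -0.45 * 6 = -2.7
e^(-2.7) = 0.067206
P = 1/(1 + 0.067206) = 0.937026
Percentage = 93.7


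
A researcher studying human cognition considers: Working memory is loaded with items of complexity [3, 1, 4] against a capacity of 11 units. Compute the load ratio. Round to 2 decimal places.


Total complexity = 3 + 1 + 4 = 8
Load = total / capacity = 8 / 11
= 0.73


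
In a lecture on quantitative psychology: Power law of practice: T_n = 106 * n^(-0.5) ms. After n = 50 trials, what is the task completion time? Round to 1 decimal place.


T_n = 106 * 50^(-0.5)
50^(-0.5) = 0.141421
T_n = 106 * 0.141421
= 15.0 ms


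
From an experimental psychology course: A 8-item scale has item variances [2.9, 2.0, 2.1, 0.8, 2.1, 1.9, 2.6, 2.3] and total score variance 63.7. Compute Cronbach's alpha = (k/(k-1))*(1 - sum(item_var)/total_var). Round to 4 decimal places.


alpha = (k/(k-1)) * (1 - sum(s_i^2)/s_total^2)
sum(item variances) = 16.7
k/(k-1) = 8/7 = 1.142857
1 - 16.7/63.7 = 1 - 0.262166 = 0.737834
alpha = 1.142857 * 0.737834
= 0.8432


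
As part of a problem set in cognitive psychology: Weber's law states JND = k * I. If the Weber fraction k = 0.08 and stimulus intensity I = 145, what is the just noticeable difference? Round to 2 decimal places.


JND = k * I
JND = 0.08 * 145
= 11.60


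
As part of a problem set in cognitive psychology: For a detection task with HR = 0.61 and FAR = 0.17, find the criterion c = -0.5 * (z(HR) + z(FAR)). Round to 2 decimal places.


c = -0.5 * (z(HR) + z(FAR))
z(0.61) = 0.2793
z(0.17) = -0.9542
c = -0.5 * (0.2793 + -0.9542)
= -0.5 * -0.6749
= 0.34


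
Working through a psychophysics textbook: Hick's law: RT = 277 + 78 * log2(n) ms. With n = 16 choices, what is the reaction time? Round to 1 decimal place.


RT = 277 + 78 * log2(16)
log2(16) = 4.0
RT = 277 + 78 * 4.0
= 277 + 312.0
= 589.0 ms


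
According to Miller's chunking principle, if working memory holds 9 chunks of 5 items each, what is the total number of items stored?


Total items = chunks * items_per_chunk
= 9 * 5
= 45


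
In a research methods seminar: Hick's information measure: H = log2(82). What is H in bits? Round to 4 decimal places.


H = log2(n)
H = log2(82)
= 6.3576


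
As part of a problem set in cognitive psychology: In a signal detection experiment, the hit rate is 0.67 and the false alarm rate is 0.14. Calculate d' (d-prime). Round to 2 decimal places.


d' = z(HR) - z(FAR)
z(0.67) = 0.4399
z(0.14) = -1.0803
d' = 0.4399 - -1.0803
= 1.52


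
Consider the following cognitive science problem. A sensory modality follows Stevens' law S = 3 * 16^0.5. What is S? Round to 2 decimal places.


S = 3 * 16^0.5
16^0.5 = 4.0
S = 3 * 4.0
= 12.00


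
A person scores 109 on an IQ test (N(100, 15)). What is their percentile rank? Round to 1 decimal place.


z = (IQ - mean) / SD
z = (109 - 100) / 15 = 0.6
Percentile = Phi(0.6) * 100
Phi(0.6) = 0.725747
= 72.6


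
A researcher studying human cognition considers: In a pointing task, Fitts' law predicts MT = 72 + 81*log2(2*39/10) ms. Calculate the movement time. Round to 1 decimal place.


MT = 72 + 81 * log2(2*39/10)
2D/W = 7.8
log2(7.8) = 2.9635
MT = 72 + 81 * 2.9635
= 312.0 ms


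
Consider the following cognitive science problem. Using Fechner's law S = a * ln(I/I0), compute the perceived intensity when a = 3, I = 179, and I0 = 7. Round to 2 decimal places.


S = 3 * ln(179/7)
I/I0 = 25.571429
ln(25.571429) = 3.2415
S = 3 * 3.2415
= 9.72


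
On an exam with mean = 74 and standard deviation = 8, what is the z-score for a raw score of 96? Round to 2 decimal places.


z = (X - mu) / sigma
= (96 - 74) / 8
= 22 / 8
= 2.75


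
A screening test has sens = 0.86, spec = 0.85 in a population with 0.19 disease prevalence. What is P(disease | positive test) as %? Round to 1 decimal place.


PPV = (sens * prev) / (sens * prev + (1-spec) * (1-prev))
Numerator = 0.86 * 0.19 = 0.1634
P(positive and no disease) = (1 - spec) * (1 - prev) = (1 - 0.85) * (1 - 0.19) = 0.1215
Denominator = 0.1634 + 0.1215 = 0.2849
PPV = 0.1634 / 0.2849 = 0.573535
As percentage = 57.4


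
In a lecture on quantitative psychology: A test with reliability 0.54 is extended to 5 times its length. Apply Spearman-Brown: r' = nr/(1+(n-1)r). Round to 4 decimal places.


r_new = n*r / (1 + (n-1)*r)
Numerator = 5 * 0.54 = 2.7
Denominator = 1 + 4 * 0.54 = 3.16
r_new = 2.7 / 3.16
= 0.8544


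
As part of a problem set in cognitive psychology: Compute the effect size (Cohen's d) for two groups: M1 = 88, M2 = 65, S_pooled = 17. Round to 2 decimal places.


Cohen's d = (M1 - M2) / S_pooled
= (88 - 65) / 17
= 23 / 17
= 1.35


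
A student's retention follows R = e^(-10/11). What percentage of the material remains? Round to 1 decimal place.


R = e^(-t/S)
-t/S = -10/11 = -0.909091
R = e^(-0.909091) = 0.40289
Percentage = 0.40289 * 100
= 40.3


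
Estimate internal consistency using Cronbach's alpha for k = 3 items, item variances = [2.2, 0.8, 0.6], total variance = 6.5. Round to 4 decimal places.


alpha = (k/(k-1)) * (1 - sum(s_i^2)/s_total^2)
sum(item variances) = 3.6
k/(k-1) = 3/2 = 1.5
1 - 3.6/6.5 = 1 - 0.553846 = 0.446154
alpha = 1.5 * 0.446154
= 0.6692


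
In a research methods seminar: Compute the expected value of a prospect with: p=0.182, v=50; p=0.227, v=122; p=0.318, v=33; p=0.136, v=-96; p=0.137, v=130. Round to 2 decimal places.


EU = sum(p_i * v_i)
0.182 * 50 = 9.1
0.227 * 122 = 27.694
0.318 * 33 = 10.494
0.136 * -96 = -13.056
0.137 * 130 = 17.81
EU = 9.1 + 27.694 + 10.494 + -13.056 + 17.81
= 52.04


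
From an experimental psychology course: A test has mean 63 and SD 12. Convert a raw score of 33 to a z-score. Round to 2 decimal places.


z = (X - mu) / sigma
= (33 - 63) / 12
= -30 / 12
= -2.50


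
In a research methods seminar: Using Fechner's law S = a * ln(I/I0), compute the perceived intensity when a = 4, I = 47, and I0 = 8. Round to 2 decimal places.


S = 4 * ln(47/8)
I/I0 = 5.875
ln(5.875) = 1.7707
S = 4 * 1.7707
= 7.08


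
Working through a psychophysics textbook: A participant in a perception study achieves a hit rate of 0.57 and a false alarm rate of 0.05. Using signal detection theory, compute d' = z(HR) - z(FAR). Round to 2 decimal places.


d' = z(HR) - z(FAR)
z(0.57) = 0.1764
z(0.05) = -1.6449
d' = 0.1764 - -1.6449
= 1.82


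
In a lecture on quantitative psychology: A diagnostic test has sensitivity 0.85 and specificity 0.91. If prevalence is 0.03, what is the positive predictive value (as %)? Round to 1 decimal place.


PPV = (sens * prev) / (sens * prev + (1-spec) * (1-prev))
Numerator = 0.85 * 0.03 = 0.0255
P(positive and no disease) = (1 - spec) * (1 - prev) = (1 - 0.91) * (1 - 0.03) = 0.0873
Denominator = 0.0255 + 0.0873 = 0.1128
PPV = 0.0255 / 0.1128 = 0.226064
As percentage = 22.6


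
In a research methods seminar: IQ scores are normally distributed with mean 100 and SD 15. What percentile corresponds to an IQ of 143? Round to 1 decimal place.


z = (IQ - mean) / SD
z = (143 - 100) / 15 = 2.8667
Percentile = Phi(2.8667) * 100
Phi(2.8667) = 0.997926
= 99.8


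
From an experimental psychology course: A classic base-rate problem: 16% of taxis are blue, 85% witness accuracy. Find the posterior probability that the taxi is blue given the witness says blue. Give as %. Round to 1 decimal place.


P(blue | says blue) = P(says blue | blue)*P(blue) / [P(says blue | blue)*P(blue) + P(says blue | not blue)*P(not blue)]
Numerator = 0.85 * 0.16 = 0.136
False identification = 0.15 * 0.84 = 0.126
P = 0.136 / (0.136 + 0.126)
= 0.136 / 0.262
As percentage = 51.9


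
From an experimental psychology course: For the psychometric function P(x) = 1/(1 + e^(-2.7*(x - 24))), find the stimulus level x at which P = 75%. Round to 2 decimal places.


At P = 0.75: 0.75 = 1/(1 + e^(-k*(x-x0)))
Solving: e^(-k*(x-x0)) = 1/3
x = x0 + ln(3)/k
ln(3) = 1.0986
x = 24 + 1.0986/2.7
= 24 + 0.4069
= 24.41


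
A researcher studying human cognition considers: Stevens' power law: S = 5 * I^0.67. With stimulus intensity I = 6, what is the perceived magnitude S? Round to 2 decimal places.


S = 5 * 6^0.67
6^0.67 = 3.3217
S = 5 * 3.3217
= 16.61
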